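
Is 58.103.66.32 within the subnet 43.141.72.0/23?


Subnet network: 43.141.72.0
Test IP AND mask: 58.103.66.0
No, 58.103.66.32 is not in 43.141.72.0/23


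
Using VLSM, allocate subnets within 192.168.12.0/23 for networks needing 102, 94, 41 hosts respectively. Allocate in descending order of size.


102 hosts -> /25 (126 usable): 192.168.12.0/25
94 hosts -> /25 (126 usable): 192.168.12.128/25
41 hosts -> /26 (62 usable): 192.168.13.0/26
Allocation: 192.168.12.0/25 (102 hosts, 126 usable); 192.168.12.128/25 (94 hosts, 126 usable); 192.168.13.0/26 (41 hosts, 62 usable)


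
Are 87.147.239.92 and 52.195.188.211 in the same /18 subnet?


Mask: 255.255.192.0
87.147.239.92 AND mask = 87.147.192.0
52.195.188.211 AND mask = 52.195.128.0
No, different subnets (87.147.192.0 vs 52.195.128.0)


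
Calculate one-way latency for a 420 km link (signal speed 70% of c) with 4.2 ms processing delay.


Speed = 0.7 * 3e5 km/s = 210000 km/s
Propagation delay = 420 / 210000 = 0.002 s = 2 ms
Processing delay = 4.2 ms
Total one-way latency = 6.2 ms


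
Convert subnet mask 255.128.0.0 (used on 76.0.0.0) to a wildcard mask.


Subnet mask: 255.128.0.0
Wildcard = 255.255.255.255 - subnet mask
255 - 255 = 0
255 - 128 = 127
255 - 0 = 255
255 - 0 = 255
Wildcard: 0.127.255.255


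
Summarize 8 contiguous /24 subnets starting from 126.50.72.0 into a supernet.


Original prefix: /24
Number of subnets: 8 = 2^3
New prefix = 24 - 3 = 21
Supernet: 126.50.72.0/21


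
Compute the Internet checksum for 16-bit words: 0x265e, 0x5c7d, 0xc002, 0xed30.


Sum all words (with carry folding):
+ 0x265e = 0x265e
+ 0x5c7d = 0x82db
+ 0xc002 = 0x42de
+ 0xed30 = 0x300f
One's complement: ~0x300f
Checksum = 0xcff0


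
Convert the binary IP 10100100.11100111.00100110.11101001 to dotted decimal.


10100100 = 164
11100111 = 231
00100110 = 38
11101001 = 233
IP: 164.231.38.233


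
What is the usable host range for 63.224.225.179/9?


Network: 63.128.0.0
Broadcast: 63.255.255.255
First usable = network + 1
Last usable = broadcast - 1
Range: 63.128.0.1 to 63.255.255.254


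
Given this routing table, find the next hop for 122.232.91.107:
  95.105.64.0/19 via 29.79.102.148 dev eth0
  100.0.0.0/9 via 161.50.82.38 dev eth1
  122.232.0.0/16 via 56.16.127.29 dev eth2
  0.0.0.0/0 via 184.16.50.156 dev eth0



Longest prefix match for 122.232.91.107:
  /19 95.105.64.0: no
  /9 100.0.0.0: no
  /16 122.232.0.0: MATCH
  /0 0.0.0.0: MATCH
Selected: next-hop 56.16.127.29 via eth2 (matched /16)


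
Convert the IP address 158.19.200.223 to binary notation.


158 = 10011110
19 = 00010011
200 = 11001000
223 = 11011111
Binary: 10011110.00010011.11001000.11011111


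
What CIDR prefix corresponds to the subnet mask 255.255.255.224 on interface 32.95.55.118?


Binary: 11111111.11111111.11111111.11100000
Count leading 1s
Prefix: /27


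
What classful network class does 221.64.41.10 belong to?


First octet: 221
Binary: 11011101
110xxxxx -> Class C (192-223)
Class C, default mask 255.255.255.0 (/24)


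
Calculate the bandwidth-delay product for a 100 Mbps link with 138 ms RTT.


BDP = bandwidth * RTT
= 100 Mbps * 138 ms
= 100 * 1e6 * 138 / 1000 bits
= 13800000 bits
= 1725000 bytes
= 1684.5703 KB
BDP = 13800000 bits (1725000 bytes)


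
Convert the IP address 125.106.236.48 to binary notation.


125 = 01111101
106 = 01101010
236 = 11101100
48 = 00110000
Binary: 01111101.01101010.11101100.00110000


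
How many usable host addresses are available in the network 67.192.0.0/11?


Host bits = 32 - 11 = 21
Total addresses = 2^21 = 2097152
Usable = total - 2 (network and broadcast)
Usable hosts: 2097150


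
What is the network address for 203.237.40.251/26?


IP:   11001011.11101101.00101000.11111011
Mask: 11111111.11111111.11111111.11000000
AND operation:
Net:  11001011.11101101.00101000.11000000
Network: 203.237.40.192/26


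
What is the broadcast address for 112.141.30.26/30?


Network: 112.141.30.24/30
Host bits = 2
Set all host bits to 1:
Broadcast: 112.141.30.27


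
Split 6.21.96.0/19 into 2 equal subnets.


New prefix = 19 + 1 = 20
Each subnet has 4096 addresses
  6.21.96.0/20
  6.21.112.0/20
Subnets: 6.21.96.0/20, 6.21.112.0/20


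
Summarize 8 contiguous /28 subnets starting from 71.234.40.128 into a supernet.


Original prefix: /28
Number of subnets: 8 = 2^3
New prefix = 28 - 3 = 25
Supernet: 71.234.40.128/25


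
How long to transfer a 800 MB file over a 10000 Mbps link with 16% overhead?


Effective throughput = 10000 * (1 - 16/100) = 8400 Mbps
File size in Mb = 800 * 8 = 6400 Mb
Time = 6400 / 8400
Time = 0.7619 seconds


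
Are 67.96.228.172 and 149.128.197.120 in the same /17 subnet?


Mask: 255.255.128.0
67.96.228.172 AND mask = 67.96.128.0
149.128.197.120 AND mask = 149.128.128.0
No, different subnets (67.96.128.0 vs 149.128.128.0)


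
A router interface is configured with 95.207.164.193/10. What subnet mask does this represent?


/10 means 10 network bits, 22 host bits
Binary: 11111111110000000000000000000000
Mask: 255.192.0.0


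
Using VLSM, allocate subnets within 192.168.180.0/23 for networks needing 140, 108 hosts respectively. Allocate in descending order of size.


140 hosts -> /24 (254 usable): 192.168.180.0/24
108 hosts -> /25 (126 usable): 192.168.181.0/25
Allocation: 192.168.180.0/24 (140 hosts, 254 usable); 192.168.181.0/25 (108 hosts, 126 usable)


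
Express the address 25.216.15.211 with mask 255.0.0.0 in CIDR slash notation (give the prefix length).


Binary: 11111111.00000000.00000000.00000000
Count leading 1s
Prefix: /8


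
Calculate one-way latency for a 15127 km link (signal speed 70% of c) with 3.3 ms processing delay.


Speed = 0.7 * 3e5 km/s = 210000 km/s
Propagation delay = 15127 / 210000 = 0.072 s = 72.0333 ms
Processing delay = 3.3 ms
Total one-way latency = 75.3333 ms


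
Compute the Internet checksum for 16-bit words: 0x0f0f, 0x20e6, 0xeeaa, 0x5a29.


Sum all words (with carry folding):
+ 0x0f0f = 0x0f0f
+ 0x20e6 = 0x2ff5
+ 0xeeaa = 0x1ea0
+ 0x5a29 = 0x78c9
One's complement: ~0x78c9
Checksum = 0x8736


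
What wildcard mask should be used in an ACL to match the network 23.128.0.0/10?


Subnet mask: 255.192.0.0
Wildcard = 255.255.255.255 - subnet mask
255 - 255 = 0
255 - 192 = 63
255 - 0 = 255
255 - 0 = 255
Wildcard: 0.63.255.255


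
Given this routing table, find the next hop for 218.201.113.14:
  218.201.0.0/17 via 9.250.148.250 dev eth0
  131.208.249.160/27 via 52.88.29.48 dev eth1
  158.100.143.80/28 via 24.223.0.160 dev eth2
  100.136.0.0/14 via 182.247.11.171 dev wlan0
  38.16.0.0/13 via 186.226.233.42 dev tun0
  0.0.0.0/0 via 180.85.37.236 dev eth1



Longest prefix match for 218.201.113.14:
  /17 218.201.0.0: MATCH
  /27 131.208.249.160: no
  /28 158.100.143.80: no
  /14 100.136.0.0: no
  /13 38.16.0.0: no
  /0 0.0.0.0: MATCH
Selected: next-hop 9.250.148.250 via eth0 (matched /17)


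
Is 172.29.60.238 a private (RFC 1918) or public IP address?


RFC 1918 private ranges:
  10.0.0.0/8 (10.0.0.0 - 10.255.255.255)
  172.16.0.0/12 (172.16.0.0 - 172.31.255.255)
  192.168.0.0/16 (192.168.0.0 - 192.168.255.255)
Private (in 172.16.0.0/12)


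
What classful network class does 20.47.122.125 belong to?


First octet: 20
Binary: 00010100
0xxxxxxx -> Class A (1-126)
Class A, default mask 255.0.0.0 (/8)


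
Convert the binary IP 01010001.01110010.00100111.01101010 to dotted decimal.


01010001 = 81
01110010 = 114
00100111 = 39
01101010 = 106
IP: 81.114.39.106


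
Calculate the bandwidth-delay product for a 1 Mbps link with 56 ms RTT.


BDP = bandwidth * RTT
= 1 Mbps * 56 ms
= 1 * 1e6 * 56 / 1000 bits
= 56000 bits
= 7000 bytes
= 6.8359 KB
BDP = 56000 bits (7000 bytes)


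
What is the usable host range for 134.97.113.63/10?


Network: 134.64.0.0
Broadcast: 134.127.255.255
First usable = network + 1
Last usable = broadcast - 1
Range: 134.64.0.1 to 134.127.255.254


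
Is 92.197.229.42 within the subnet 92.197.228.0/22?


Subnet network: 92.197.228.0
Test IP AND mask: 92.197.228.0
Yes, 92.197.229.42 is in 92.197.228.0/22


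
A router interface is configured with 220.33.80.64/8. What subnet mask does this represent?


/8 means 8 network bits, 24 host bits
Binary: 11111111000000000000000000000000
Mask: 255.0.0.0


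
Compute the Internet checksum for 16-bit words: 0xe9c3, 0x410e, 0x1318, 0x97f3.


Sum all words (with carry folding):
+ 0xe9c3 = 0xe9c3
+ 0x410e = 0x2ad2
+ 0x1318 = 0x3dea
+ 0x97f3 = 0xd5dd
One's complement: ~0xd5dd
Checksum = 0x2a22


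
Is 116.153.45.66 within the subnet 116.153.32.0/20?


Subnet network: 116.153.32.0
Test IP AND mask: 116.153.32.0
Yes, 116.153.45.66 is in 116.153.32.0/20


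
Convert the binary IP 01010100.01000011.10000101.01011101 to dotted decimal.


01010100 = 84
01000011 = 67
10000101 = 133
01011101 = 93
IP: 84.67.133.93


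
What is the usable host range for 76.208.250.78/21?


Network: 76.208.248.0
Broadcast: 76.208.255.255
First usable = network + 1
Last usable = broadcast - 1
Range: 76.208.248.1 to 76.208.255.254


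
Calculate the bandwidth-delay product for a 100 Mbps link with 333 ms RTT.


BDP = bandwidth * RTT
= 100 Mbps * 333 ms
= 100 * 1e6 * 333 / 1000 bits
= 33300000 bits
= 4162500 bytes
= 4064.9414 KB
BDP = 33300000 bits (4162500 bytes)


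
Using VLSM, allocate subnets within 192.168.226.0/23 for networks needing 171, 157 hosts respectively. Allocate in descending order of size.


171 hosts -> /24 (254 usable): 192.168.226.0/24
157 hosts -> /24 (254 usable): 192.168.227.0/24
Allocation: 192.168.226.0/24 (171 hosts, 254 usable); 192.168.227.0/24 (157 hosts, 254 usable)


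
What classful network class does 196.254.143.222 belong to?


First octet: 196
Binary: 11000100
110xxxxx -> Class C (192-223)
Class C, default mask 255.255.255.0 (/24)


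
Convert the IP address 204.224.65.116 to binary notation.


204 = 11001100
224 = 11100000
65 = 01000001
116 = 01110100
Binary: 11001100.11100000.01000001.01110100


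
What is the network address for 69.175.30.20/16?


IP:   01000101.10101111.00011110.00010100
Mask: 11111111.11111111.00000000.00000000
AND operation:
Net:  01000101.10101111.00000000.00000000
Network: 69.175.0.0/16


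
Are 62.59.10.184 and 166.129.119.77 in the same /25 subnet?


Mask: 255.255.255.128
62.59.10.184 AND mask = 62.59.10.128
166.129.119.77 AND mask = 166.129.119.0
No, different subnets (62.59.10.128 vs 166.129.119.0)


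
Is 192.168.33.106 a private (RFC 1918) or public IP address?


RFC 1918 private ranges:
  10.0.0.0/8 (10.0.0.0 - 10.255.255.255)
  172.16.0.0/12 (172.16.0.0 - 172.31.255.255)
  192.168.0.0/16 (192.168.0.0 - 192.168.255.255)
Private (in 192.168.0.0/16)


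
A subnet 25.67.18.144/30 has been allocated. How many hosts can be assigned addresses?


Host bits = 32 - 30 = 2
Total addresses = 2^2 = 4
Usable = total - 2 (network and broadcast)
Usable hosts: 2


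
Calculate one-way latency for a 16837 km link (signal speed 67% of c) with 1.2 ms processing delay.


Speed = 0.67 * 3e5 km/s = 201000 km/s
Propagation delay = 16837 / 201000 = 0.0838 s = 83.7662 ms
Processing delay = 1.2 ms
Total one-way latency = 84.9662 ms


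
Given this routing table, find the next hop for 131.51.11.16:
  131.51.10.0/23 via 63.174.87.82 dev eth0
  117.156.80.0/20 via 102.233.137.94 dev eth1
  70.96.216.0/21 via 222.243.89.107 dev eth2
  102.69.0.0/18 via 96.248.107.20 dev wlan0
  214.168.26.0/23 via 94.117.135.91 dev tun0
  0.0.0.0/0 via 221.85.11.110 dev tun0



Longest prefix match for 131.51.11.16:
  /23 131.51.10.0: MATCH
  /20 117.156.80.0: no
  /21 70.96.216.0: no
  /18 102.69.0.0: no
  /23 214.168.26.0: no
  /0 0.0.0.0: MATCH
Selected: next-hop 63.174.87.82 via eth0 (matched /23)


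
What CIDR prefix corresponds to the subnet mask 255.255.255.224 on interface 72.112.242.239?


Binary: 11111111.11111111.11111111.11100000
Count leading 1s
Prefix: /27


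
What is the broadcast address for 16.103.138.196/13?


Network: 16.96.0.0/13
Host bits = 19
Set all host bits to 1:
Broadcast: 16.103.255.255


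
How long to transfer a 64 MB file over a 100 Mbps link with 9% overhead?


Effective throughput = 100 * (1 - 9/100) = 91 Mbps
File size in Mb = 64 * 8 = 512 Mb
Time = 512 / 91
Time = 5.6264 seconds


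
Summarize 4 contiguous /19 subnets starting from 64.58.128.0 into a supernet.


Original prefix: /19
Number of subnets: 4 = 2^2
New prefix = 19 - 2 = 17
Supernet: 64.58.128.0/17


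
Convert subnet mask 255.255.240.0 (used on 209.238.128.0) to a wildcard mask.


Subnet mask: 255.255.240.0
Wildcard = 255.255.255.255 - subnet mask
255 - 255 = 0
255 - 255 = 0
255 - 240 = 15
255 - 0 = 255
Wildcard: 0.0.15.255


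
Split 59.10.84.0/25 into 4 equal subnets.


New prefix = 25 + 2 = 27
Each subnet has 32 addresses
  59.10.84.0/27
  59.10.84.32/27
  59.10.84.64/27
  59.10.84.96/27
Subnets: 59.10.84.0/27, 59.10.84.32/27, 59.10.84.64/27, 59.10.84.96/27


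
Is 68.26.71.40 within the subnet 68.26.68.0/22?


Subnet network: 68.26.68.0
Test IP AND mask: 68.26.68.0
Yes, 68.26.71.40 is in 68.26.68.0/22


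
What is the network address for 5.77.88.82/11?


IP:   00000101.01001101.01011000.01010010
Mask: 11111111.11100000.00000000.00000000
AND operation:
Net:  00000101.01000000.00000000.00000000
Network: 5.64.0.0/11


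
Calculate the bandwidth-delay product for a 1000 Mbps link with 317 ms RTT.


BDP = bandwidth * RTT
= 1000 Mbps * 317 ms
= 1000 * 1e6 * 317 / 1000 bits
= 317000000 bits
= 39625000 bytes
= 38696.2891 KB
BDP = 317000000 bits (39625000 bytes)


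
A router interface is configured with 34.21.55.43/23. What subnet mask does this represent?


/23 means 23 network bits, 9 host bits
Binary: 11111111111111111111111000000000
Mask: 255.255.254.0


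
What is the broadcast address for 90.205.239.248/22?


Network: 90.205.236.0/22
Host bits = 10
Set all host bits to 1:
Broadcast: 90.205.239.255


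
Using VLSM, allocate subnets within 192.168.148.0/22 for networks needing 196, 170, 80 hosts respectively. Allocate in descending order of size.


196 hosts -> /24 (254 usable): 192.168.148.0/24
170 hosts -> /24 (254 usable): 192.168.149.0/24
80 hosts -> /25 (126 usable): 192.168.150.0/25
Allocation: 192.168.148.0/24 (196 hosts, 254 usable); 192.168.149.0/24 (170 hosts, 254 usable); 192.168.150.0/25 (80 hosts, 126 usable)


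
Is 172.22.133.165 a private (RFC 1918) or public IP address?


RFC 1918 private ranges:
  10.0.0.0/8 (10.0.0.0 - 10.255.255.255)
  172.16.0.0/12 (172.16.0.0 - 172.31.255.255)
  192.168.0.0/16 (192.168.0.0 - 192.168.255.255)
Private (in 172.16.0.0/12)


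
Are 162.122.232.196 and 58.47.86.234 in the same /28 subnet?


Mask: 255.255.255.240
162.122.232.196 AND mask = 162.122.232.192
58.47.86.234 AND mask = 58.47.86.224
No, different subnets (162.122.232.192 vs 58.47.86.224)


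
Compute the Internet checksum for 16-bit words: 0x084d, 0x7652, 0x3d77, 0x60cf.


Sum all words (with carry folding):
+ 0x084d = 0x084d
+ 0x7652 = 0x7e9f
+ 0x3d77 = 0xbc16
+ 0x60cf = 0x1ce6
One's complement: ~0x1ce6
Checksum = 0xe319


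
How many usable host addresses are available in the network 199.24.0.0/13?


Host bits = 32 - 13 = 19
Total addresses = 2^19 = 524288
Usable = total - 2 (network and broadcast)
Usable hosts: 524286


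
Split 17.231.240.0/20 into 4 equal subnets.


New prefix = 20 + 2 = 22
Each subnet has 1024 addresses
  17.231.240.0/22
  17.231.244.0/22
  17.231.248.0/22
  17.231.252.0/22
Subnets: 17.231.240.0/22, 17.231.244.0/22, 17.231.248.0/22, 17.231.252.0/22


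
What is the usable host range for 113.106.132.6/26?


Network: 113.106.132.0
Broadcast: 113.106.132.63
First usable = network + 1
Last usable = broadcast - 1
Range: 113.106.132.1 to 113.106.132.62


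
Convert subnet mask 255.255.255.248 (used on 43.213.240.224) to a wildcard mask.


Subnet mask: 255.255.255.248
Wildcard = 255.255.255.255 - subnet mask
255 - 255 = 0
255 - 255 = 0
255 - 255 = 0
255 - 248 = 7
Wildcard: 0.0.0.7


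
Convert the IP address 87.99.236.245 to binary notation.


87 = 01010111
99 = 01100011
236 = 11101100
245 = 11110101
Binary: 01010111.01100011.11101100.11110101


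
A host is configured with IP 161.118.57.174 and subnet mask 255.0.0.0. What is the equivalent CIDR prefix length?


Binary: 11111111.00000000.00000000.00000000
Count leading 1s
Prefix: /8


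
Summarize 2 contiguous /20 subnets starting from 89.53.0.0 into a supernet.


Original prefix: /20
Number of subnets: 2 = 2^1
New prefix = 20 - 1 = 19
Supernet: 89.53.0.0/19


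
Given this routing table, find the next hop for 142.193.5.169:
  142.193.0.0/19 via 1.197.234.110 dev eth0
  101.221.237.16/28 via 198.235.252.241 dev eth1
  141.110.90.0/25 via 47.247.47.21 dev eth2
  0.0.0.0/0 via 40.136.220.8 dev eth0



Longest prefix match for 142.193.5.169:
  /19 142.193.0.0: MATCH
  /28 101.221.237.16: no
  /25 141.110.90.0: no
  /0 0.0.0.0: MATCH
Selected: next-hop 1.197.234.110 via eth0 (matched /19)


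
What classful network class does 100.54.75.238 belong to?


First octet: 100
Binary: 01100100
0xxxxxxx -> Class A (1-126)
Class A, default mask 255.0.0.0 (/8)


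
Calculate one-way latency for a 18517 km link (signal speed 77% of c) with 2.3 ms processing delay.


Speed = 0.77 * 3e5 km/s = 231000 km/s
Propagation delay = 18517 / 231000 = 0.0802 s = 80.1602 ms
Processing delay = 2.3 ms
Total one-way latency = 82.4602 ms


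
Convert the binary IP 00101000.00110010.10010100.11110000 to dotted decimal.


00101000 = 40
00110010 = 50
10010100 = 148
11110000 = 240
IP: 40.50.148.240


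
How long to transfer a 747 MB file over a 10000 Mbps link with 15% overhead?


Effective throughput = 10000 * (1 - 15/100) = 8500 Mbps
File size in Mb = 747 * 8 = 5976 Mb
Time = 5976 / 8500
Time = 0.7031 seconds


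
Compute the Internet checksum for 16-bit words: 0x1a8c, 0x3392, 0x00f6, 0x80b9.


Sum all words (with carry folding):
+ 0x1a8c = 0x1a8c
+ 0x3392 = 0x4e1e
+ 0x00f6 = 0x4f14
+ 0x80b9 = 0xcfcd
One's complement: ~0xcfcd
Checksum = 0x3032


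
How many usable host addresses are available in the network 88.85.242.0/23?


Host bits = 32 - 23 = 9
Total addresses = 2^9 = 512
Usable = total - 2 (network and broadcast)
Usable hosts: 510


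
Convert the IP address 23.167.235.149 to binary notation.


23 = 00010111
167 = 10100111
235 = 11101011
149 = 10010101
Binary: 00010111.10100111.11101011.10010101


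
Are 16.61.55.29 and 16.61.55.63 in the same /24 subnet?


Mask: 255.255.255.0
16.61.55.29 AND mask = 16.61.55.0
16.61.55.63 AND mask = 16.61.55.0
Yes, same subnet (16.61.55.0)


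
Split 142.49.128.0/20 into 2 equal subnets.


New prefix = 20 + 1 = 21
Each subnet has 2048 addresses
  142.49.128.0/21
  142.49.136.0/21
Subnets: 142.49.128.0/21, 142.49.136.0/21


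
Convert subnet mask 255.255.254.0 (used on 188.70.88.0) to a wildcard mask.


Subnet mask: 255.255.254.0
Wildcard = 255.255.255.255 - subnet mask
255 - 255 = 0
255 - 255 = 0
255 - 254 = 1
255 - 0 = 255
Wildcard: 0.0.1.255


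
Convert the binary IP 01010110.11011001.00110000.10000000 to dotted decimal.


01010110 = 86
11011001 = 217
00110000 = 48
10000000 = 128
IP: 86.217.48.128


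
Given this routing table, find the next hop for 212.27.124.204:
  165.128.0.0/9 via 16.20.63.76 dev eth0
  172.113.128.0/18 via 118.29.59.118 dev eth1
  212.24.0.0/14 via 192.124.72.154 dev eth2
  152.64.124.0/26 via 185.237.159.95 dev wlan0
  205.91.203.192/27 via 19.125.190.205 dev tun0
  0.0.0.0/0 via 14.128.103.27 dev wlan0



Longest prefix match for 212.27.124.204:
  /9 165.128.0.0: no
  /18 172.113.128.0: no
  /14 212.24.0.0: MATCH
  /26 152.64.124.0: no
  /27 205.91.203.192: no
  /0 0.0.0.0: MATCH
Selected: next-hop 192.124.72.154 via eth2 (matched /14)


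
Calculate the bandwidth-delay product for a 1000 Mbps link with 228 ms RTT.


BDP = bandwidth * RTT
= 1000 Mbps * 228 ms
= 1000 * 1e6 * 228 / 1000 bits
= 228000000 bits
= 28500000 bytes
= 27832.0312 KB
BDP = 228000000 bits (28500000 bytes)


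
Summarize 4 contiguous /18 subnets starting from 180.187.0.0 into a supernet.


Original prefix: /18
Number of subnets: 4 = 2^2
New prefix = 18 - 2 = 16
Supernet: 180.187.0.0/16


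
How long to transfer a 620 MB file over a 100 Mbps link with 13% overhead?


Effective throughput = 100 * (1 - 13/100) = 87 Mbps
File size in Mb = 620 * 8 = 4960 Mb
Time = 4960 / 87
Time = 57.0115 seconds


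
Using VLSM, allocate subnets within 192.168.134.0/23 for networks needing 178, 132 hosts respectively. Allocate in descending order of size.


178 hosts -> /24 (254 usable): 192.168.134.0/24
132 hosts -> /24 (254 usable): 192.168.135.0/24
Allocation: 192.168.134.0/24 (178 hosts, 254 usable); 192.168.135.0/24 (132 hosts, 254 usable)


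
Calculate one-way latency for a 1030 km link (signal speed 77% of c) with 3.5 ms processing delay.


Speed = 0.77 * 3e5 km/s = 231000 km/s
Propagation delay = 1030 / 231000 = 0.0045 s = 4.4589 ms
Processing delay = 3.5 ms
Total one-way latency = 7.9589 ms


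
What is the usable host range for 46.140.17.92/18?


Network: 46.140.0.0
Broadcast: 46.140.63.255
First usable = network + 1
Last usable = broadcast - 1
Range: 46.140.0.1 to 46.140.63.254


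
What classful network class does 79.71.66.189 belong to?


First octet: 79
Binary: 01001111
0xxxxxxx -> Class A (1-126)
Class A, default mask 255.0.0.0 (/8)


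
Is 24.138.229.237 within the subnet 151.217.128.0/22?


Subnet network: 151.217.128.0
Test IP AND mask: 24.138.228.0
No, 24.138.229.237 is not in 151.217.128.0/22


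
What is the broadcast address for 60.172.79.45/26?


Network: 60.172.79.0/26
Host bits = 6
Set all host bits to 1:
Broadcast: 60.172.79.63


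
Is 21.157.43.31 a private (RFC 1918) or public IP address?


RFC 1918 private ranges:
  10.0.0.0/8 (10.0.0.0 - 10.255.255.255)
  172.16.0.0/12 (172.16.0.0 - 172.31.255.255)
  192.168.0.0/16 (192.168.0.0 - 192.168.255.255)
Public (not in any RFC 1918 range)


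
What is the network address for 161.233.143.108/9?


IP:   10100001.11101001.10001111.01101100
Mask: 11111111.10000000.00000000.00000000
AND operation:
Net:  10100001.10000000.00000000.00000000
Network: 161.128.0.0/9


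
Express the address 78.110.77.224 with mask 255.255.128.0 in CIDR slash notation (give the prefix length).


Binary: 11111111.11111111.10000000.00000000
Count leading 1s
Prefix: /17


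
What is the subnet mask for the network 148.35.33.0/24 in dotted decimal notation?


/24 means 24 network bits, 8 host bits
Binary: 11111111111111111111111100000000
Mask: 255.255.255.0


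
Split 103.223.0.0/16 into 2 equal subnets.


New prefix = 16 + 1 = 17
Each subnet has 32768 addresses
  103.223.0.0/17
  103.223.128.0/17
Subnets: 103.223.0.0/17, 103.223.128.0/17


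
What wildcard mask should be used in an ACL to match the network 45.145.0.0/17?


Subnet mask: 255.255.128.0
Wildcard = 255.255.255.255 - subnet mask
255 - 255 = 0
255 - 255 = 0
255 - 128 = 127
255 - 0 = 255
Wildcard: 0.0.127.255


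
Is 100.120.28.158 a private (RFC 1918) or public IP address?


RFC 1918 private ranges:
  10.0.0.0/8 (10.0.0.0 - 10.255.255.255)
  172.16.0.0/12 (172.16.0.0 - 172.31.255.255)
  192.168.0.0/16 (192.168.0.0 - 192.168.255.255)
Public (not in any RFC 1918 range)


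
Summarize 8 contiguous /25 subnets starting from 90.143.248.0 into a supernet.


Original prefix: /25
Number of subnets: 8 = 2^3
New prefix = 25 - 3 = 22
Supernet: 90.143.248.0/22


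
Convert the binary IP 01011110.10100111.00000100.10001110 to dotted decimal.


01011110 = 94
10100111 = 167
00000100 = 4
10001110 = 142
IP: 94.167.4.142


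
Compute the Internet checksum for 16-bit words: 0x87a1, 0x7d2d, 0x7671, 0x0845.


Sum all words (with carry folding):
+ 0x87a1 = 0x87a1
+ 0x7d2d = 0x04cf
+ 0x7671 = 0x7b40
+ 0x0845 = 0x8385
One's complement: ~0x8385
Checksum = 0x7c7a


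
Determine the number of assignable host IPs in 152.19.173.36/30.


Host bits = 32 - 30 = 2
Total addresses = 2^2 = 4
Usable = total - 2 (network and broadcast)
Usable hosts: 2


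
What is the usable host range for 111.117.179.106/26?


Network: 111.117.179.64
Broadcast: 111.117.179.127
First usable = network + 1
Last usable = broadcast - 1
Range: 111.117.179.65 to 111.117.179.126


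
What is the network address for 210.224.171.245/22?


IP:   11010010.11100000.10101011.11110101
Mask: 11111111.11111111.11111100.00000000
AND operation:
Net:  11010010.11100000.10101000.00000000
Network: 210.224.168.0/22


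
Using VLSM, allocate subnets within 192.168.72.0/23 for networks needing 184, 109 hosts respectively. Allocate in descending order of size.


184 hosts -> /24 (254 usable): 192.168.72.0/24
109 hosts -> /25 (126 usable): 192.168.73.0/25
Allocation: 192.168.72.0/24 (184 hosts, 254 usable); 192.168.73.0/25 (109 hosts, 126 usable)


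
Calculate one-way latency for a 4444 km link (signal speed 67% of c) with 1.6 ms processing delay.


Speed = 0.67 * 3e5 km/s = 201000 km/s
Propagation delay = 4444 / 201000 = 0.0221 s = 22.1095 ms
Processing delay = 1.6 ms
Total one-way latency = 23.7095 ms


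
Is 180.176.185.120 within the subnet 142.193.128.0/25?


Subnet network: 142.193.128.0
Test IP AND mask: 180.176.185.0
No, 180.176.185.120 is not in 142.193.128.0/25


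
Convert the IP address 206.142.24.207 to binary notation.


206 = 11001110
142 = 10001110
24 = 00011000
207 = 11001111
Binary: 11001110.10001110.00011000.11001111


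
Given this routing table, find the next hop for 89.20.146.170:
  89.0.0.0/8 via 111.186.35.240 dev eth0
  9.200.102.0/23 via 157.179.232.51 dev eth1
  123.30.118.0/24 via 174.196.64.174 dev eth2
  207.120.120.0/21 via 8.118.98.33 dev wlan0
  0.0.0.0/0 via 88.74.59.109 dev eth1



Longest prefix match for 89.20.146.170:
  /8 89.0.0.0: MATCH
  /23 9.200.102.0: no
  /24 123.30.118.0: no
  /21 207.120.120.0: no
  /0 0.0.0.0: MATCH
Selected: next-hop 111.186.35.240 via eth0 (matched /8)


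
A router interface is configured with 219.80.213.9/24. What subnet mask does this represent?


/24 means 24 network bits, 8 host bits
Binary: 11111111111111111111111100000000
Mask: 255.255.255.0


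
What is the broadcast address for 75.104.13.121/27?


Network: 75.104.13.96/27
Host bits = 5
Set all host bits to 1:
Broadcast: 75.104.13.127


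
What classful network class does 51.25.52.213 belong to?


First octet: 51
Binary: 00110011
0xxxxxxx -> Class A (1-126)
Class A, default mask 255.0.0.0 (/8)


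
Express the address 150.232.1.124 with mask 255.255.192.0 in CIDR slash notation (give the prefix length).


Binary: 11111111.11111111.11000000.00000000
Count leading 1s
Prefix: /18


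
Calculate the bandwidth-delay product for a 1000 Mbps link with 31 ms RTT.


BDP = bandwidth * RTT
= 1000 Mbps * 31 ms
= 1000 * 1e6 * 31 / 1000 bits
= 31000000 bits
= 3875000 bytes
= 3784.1797 KB
BDP = 31000000 bits (3875000 bytes)


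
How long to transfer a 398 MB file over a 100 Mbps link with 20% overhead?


Effective throughput = 100 * (1 - 20/100) = 80 Mbps
File size in Mb = 398 * 8 = 3184 Mb
Time = 3184 / 80
Time = 39.8 seconds


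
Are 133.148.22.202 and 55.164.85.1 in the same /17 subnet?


Mask: 255.255.128.0
133.148.22.202 AND mask = 133.148.0.0
55.164.85.1 AND mask = 55.164.0.0
No, different subnets (133.148.0.0 vs 55.164.0.0)


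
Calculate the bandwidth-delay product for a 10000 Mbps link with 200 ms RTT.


BDP = bandwidth * RTT
= 10000 Mbps * 200 ms
= 10000 * 1e6 * 200 / 1000 bits
= 2000000000 bits
= 250000000 bytes
= 244140.625 KB
BDP = 2000000000 bits (250000000 bytes)


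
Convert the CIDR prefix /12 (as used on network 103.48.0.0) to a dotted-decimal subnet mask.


/12 means 12 network bits, 20 host bits
Binary: 11111111111100000000000000000000
Mask: 255.240.0.0


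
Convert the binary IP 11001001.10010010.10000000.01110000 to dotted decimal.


11001001 = 201
10010010 = 146
10000000 = 128
01110000 = 112
IP: 201.146.128.112


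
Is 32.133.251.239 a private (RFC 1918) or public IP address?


RFC 1918 private ranges:
  10.0.0.0/8 (10.0.0.0 - 10.255.255.255)
  172.16.0.0/12 (172.16.0.0 - 172.31.255.255)
  192.168.0.0/16 (192.168.0.0 - 192.168.255.255)
Public (not in any RFC 1918 range)


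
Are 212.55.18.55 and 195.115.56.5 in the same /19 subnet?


Mask: 255.255.224.0
212.55.18.55 AND mask = 212.55.0.0
195.115.56.5 AND mask = 195.115.32.0
No, different subnets (212.55.0.0 vs 195.115.32.0)


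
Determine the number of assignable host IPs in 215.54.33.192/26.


Host bits = 32 - 26 = 6
Total addresses = 2^6 = 64
Usable = total - 2 (network and broadcast)
Usable hosts: 62


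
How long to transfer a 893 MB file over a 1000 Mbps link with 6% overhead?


Effective throughput = 1000 * (1 - 6/100) = 940 Mbps
File size in Mb = 893 * 8 = 7144 Mb
Time = 7144 / 940
Time = 7.6 seconds


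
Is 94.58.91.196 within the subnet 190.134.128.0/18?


Subnet network: 190.134.128.0
Test IP AND mask: 94.58.64.0
No, 94.58.91.196 is not in 190.134.128.0/18


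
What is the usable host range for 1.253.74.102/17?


Network: 1.253.0.0
Broadcast: 1.253.127.255
First usable = network + 1
Last usable = broadcast - 1
Range: 1.253.0.1 to 1.253.127.254


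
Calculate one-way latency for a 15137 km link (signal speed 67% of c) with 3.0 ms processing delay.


Speed = 0.67 * 3e5 km/s = 201000 km/s
Propagation delay = 15137 / 201000 = 0.0753 s = 75.3085 ms
Processing delay = 3.0 ms
Total one-way latency = 78.3085 ms


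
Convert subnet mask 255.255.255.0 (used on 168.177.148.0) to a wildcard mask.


Subnet mask: 255.255.255.0
Wildcard = 255.255.255.255 - subnet mask
255 - 255 = 0
255 - 255 = 0
255 - 255 = 0
255 - 0 = 255
Wildcard: 0.0.0.255


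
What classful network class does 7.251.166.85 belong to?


First octet: 7
Binary: 00000111
0xxxxxxx -> Class A (1-126)
Class A, default mask 255.0.0.0 (/8)


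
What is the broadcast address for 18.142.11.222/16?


Network: 18.142.0.0/16
Host bits = 16
Set all host bits to 1:
Broadcast: 18.142.255.255


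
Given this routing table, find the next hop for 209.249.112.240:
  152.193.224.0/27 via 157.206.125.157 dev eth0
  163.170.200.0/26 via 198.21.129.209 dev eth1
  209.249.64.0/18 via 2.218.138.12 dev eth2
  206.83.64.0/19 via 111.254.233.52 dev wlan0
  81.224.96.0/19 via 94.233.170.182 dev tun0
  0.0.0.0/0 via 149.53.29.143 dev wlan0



Longest prefix match for 209.249.112.240:
  /27 152.193.224.0: no
  /26 163.170.200.0: no
  /18 209.249.64.0: MATCH
  /19 206.83.64.0: no
  /19 81.224.96.0: no
  /0 0.0.0.0: MATCH
Selected: next-hop 2.218.138.12 via eth2 (matched /18)


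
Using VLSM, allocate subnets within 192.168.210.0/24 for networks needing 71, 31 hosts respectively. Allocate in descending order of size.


71 hosts -> /25 (126 usable): 192.168.210.0/25
31 hosts -> /26 (62 usable): 192.168.210.128/26
Allocation: 192.168.210.0/25 (71 hosts, 126 usable); 192.168.210.128/26 (31 hosts, 62 usable)


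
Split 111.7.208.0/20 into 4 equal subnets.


New prefix = 20 + 2 = 22
Each subnet has 1024 addresses
  111.7.208.0/22
  111.7.212.0/22
  111.7.216.0/22
  111.7.220.0/22
Subnets: 111.7.208.0/22, 111.7.212.0/22, 111.7.216.0/22, 111.7.220.0/22


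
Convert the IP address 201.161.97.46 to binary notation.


201 = 11001001
161 = 10100001
97 = 01100001
46 = 00101110
Binary: 11001001.10100001.01100001.00101110


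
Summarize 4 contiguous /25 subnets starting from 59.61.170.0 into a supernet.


Original prefix: /25
Number of subnets: 4 = 2^2
New prefix = 25 - 2 = 23
Supernet: 59.61.170.0/23


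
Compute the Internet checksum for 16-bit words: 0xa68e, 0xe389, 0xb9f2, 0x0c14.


Sum all words (with carry folding):
+ 0xa68e = 0xa68e
+ 0xe389 = 0x8a18
+ 0xb9f2 = 0x440b
+ 0x0c14 = 0x501f
One's complement: ~0x501f
Checksum = 0xafe0


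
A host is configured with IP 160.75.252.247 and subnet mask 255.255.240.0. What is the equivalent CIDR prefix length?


Binary: 11111111.11111111.11110000.00000000
Count leading 1s
Prefix: /20


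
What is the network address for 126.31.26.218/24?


IP:   01111110.00011111.00011010.11011010
Mask: 11111111.11111111.11111111.00000000
AND operation:
Net:  01111110.00011111.00011010.00000000
Network: 126.31.26.0/24


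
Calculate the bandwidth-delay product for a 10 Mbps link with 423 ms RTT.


BDP = bandwidth * RTT
= 10 Mbps * 423 ms
= 10 * 1e6 * 423 / 1000 bits
= 4230000 bits
= 528750 bytes
= 516.3574 KB
BDP = 4230000 bits (528750 bytes)


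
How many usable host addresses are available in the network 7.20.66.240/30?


Host bits = 32 - 30 = 2
Total addresses = 2^2 = 4
Usable = total - 2 (network and broadcast)
Usable hosts: 2


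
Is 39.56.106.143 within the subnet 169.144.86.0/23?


Subnet network: 169.144.86.0
Test IP AND mask: 39.56.106.0
No, 39.56.106.143 is not in 169.144.86.0/23


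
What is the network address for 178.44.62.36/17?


IP:   10110010.00101100.00111110.00100100
Mask: 11111111.11111111.10000000.00000000
AND operation:
Net:  10110010.00101100.00000000.00000000
Network: 178.44.0.0/17


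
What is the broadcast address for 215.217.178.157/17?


Network: 215.217.128.0/17
Host bits = 15
Set all host bits to 1:
Broadcast: 215.217.255.255


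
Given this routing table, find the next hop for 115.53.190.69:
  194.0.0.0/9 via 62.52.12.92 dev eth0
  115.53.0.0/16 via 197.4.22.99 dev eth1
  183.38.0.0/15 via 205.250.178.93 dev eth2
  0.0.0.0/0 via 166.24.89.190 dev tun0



Longest prefix match for 115.53.190.69:
  /9 194.0.0.0: no
  /16 115.53.0.0: MATCH
  /15 183.38.0.0: no
  /0 0.0.0.0: MATCH
Selected: next-hop 197.4.22.99 via eth1 (matched /16)


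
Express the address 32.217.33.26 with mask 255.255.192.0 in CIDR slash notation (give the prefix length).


Binary: 11111111.11111111.11000000.00000000
Count leading 1s
Prefix: /18


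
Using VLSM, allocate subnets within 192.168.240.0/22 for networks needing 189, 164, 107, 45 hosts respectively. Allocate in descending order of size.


189 hosts -> /24 (254 usable): 192.168.240.0/24
164 hosts -> /24 (254 usable): 192.168.241.0/24
107 hosts -> /25 (126 usable): 192.168.242.0/25
45 hosts -> /26 (62 usable): 192.168.242.128/26
Allocation: 192.168.240.0/24 (189 hosts, 254 usable); 192.168.241.0/24 (164 hosts, 254 usable); 192.168.242.0/25 (107 hosts, 126 usable); 192.168.242.128/26 (45 hosts, 62 usable)


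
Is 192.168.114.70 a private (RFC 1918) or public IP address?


RFC 1918 private ranges:
  10.0.0.0/8 (10.0.0.0 - 10.255.255.255)
  172.16.0.0/12 (172.16.0.0 - 172.31.255.255)
  192.168.0.0/16 (192.168.0.0 - 192.168.255.255)
Private (in 192.168.0.0/16)


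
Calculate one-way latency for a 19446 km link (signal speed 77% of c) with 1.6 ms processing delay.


Speed = 0.77 * 3e5 km/s = 231000 km/s
Propagation delay = 19446 / 231000 = 0.0842 s = 84.1818 ms
Processing delay = 1.6 ms
Total one-way latency = 85.7818 ms


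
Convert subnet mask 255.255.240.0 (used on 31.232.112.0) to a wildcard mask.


Subnet mask: 255.255.240.0
Wildcard = 255.255.255.255 - subnet mask
255 - 255 = 0
255 - 255 = 0
255 - 240 = 15
255 - 0 = 255
Wildcard: 0.0.15.255


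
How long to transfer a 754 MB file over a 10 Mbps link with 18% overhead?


Effective throughput = 10 * (1 - 18/100) = 8.2 Mbps
File size in Mb = 754 * 8 = 6032 Mb
Time = 6032 / 8.2
Time = 735.6098 seconds


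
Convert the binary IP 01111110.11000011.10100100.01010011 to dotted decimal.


01111110 = 126
11000011 = 195
10100100 = 164
01010011 = 83
IP: 126.195.164.83


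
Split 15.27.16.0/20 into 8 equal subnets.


New prefix = 20 + 3 = 23
Each subnet has 512 addresses
  15.27.16.0/23
  15.27.18.0/23
  15.27.20.0/23
  15.27.22.0/23
  15.27.24.0/23
  15.27.26.0/23
  15.27.28.0/23
  15.27.30.0/23
Subnets: 15.27.16.0/23, 15.27.18.0/23, 15.27.20.0/23, 15.27.22.0/23, 15.27.24.0/23, 15.27.26.0/23, 15.27.28.0/23, 15.27.30.0/23


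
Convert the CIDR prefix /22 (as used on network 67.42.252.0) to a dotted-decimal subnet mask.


/22 means 22 network bits, 10 host bits
Binary: 11111111111111111111110000000000
Mask: 255.255.252.0


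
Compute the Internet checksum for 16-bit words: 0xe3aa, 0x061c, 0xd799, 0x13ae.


Sum all words (with carry folding):
+ 0xe3aa = 0xe3aa
+ 0x061c = 0xe9c6
+ 0xd799 = 0xc160
+ 0x13ae = 0xd50e
One's complement: ~0xd50e
Checksum = 0x2af1


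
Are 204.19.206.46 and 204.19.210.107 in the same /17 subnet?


Mask: 255.255.128.0
204.19.206.46 AND mask = 204.19.128.0
204.19.210.107 AND mask = 204.19.128.0
Yes, same subnet (204.19.128.0)


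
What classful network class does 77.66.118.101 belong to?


First octet: 77
Binary: 01001101
0xxxxxxx -> Class A (1-126)
Class A, default mask 255.0.0.0 (/8)


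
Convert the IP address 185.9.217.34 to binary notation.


185 = 10111001
9 = 00001001
217 = 11011001
34 = 00100010
Binary: 10111001.00001001.11011001.00100010


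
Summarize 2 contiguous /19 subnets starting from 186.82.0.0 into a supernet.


Original prefix: /19
Number of subnets: 2 = 2^1
New prefix = 19 - 1 = 18
Supernet: 186.82.0.0/18


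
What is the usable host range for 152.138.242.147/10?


Network: 152.128.0.0
Broadcast: 152.191.255.255
First usable = network + 1
Last usable = broadcast - 1
Range: 152.128.0.1 to 152.191.255.254


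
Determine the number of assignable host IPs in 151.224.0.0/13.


Host bits = 32 - 13 = 19
Total addresses = 2^19 = 524288
Usable = total - 2 (network and broadcast)
Usable hosts: 524286


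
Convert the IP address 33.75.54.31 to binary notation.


33 = 00100001
75 = 01001011
54 = 00110110
31 = 00011111
Binary: 00100001.01001011.00110110.00011111


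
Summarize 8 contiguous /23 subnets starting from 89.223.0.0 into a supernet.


Original prefix: /23
Number of subnets: 8 = 2^3
New prefix = 23 - 3 = 20
Supernet: 89.223.0.0/20


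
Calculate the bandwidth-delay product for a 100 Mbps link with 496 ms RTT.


BDP = bandwidth * RTT
= 100 Mbps * 496 ms
= 100 * 1e6 * 496 / 1000 bits
= 49600000 bits
= 6200000 bytes
= 6054.6875 KB
BDP = 49600000 bits (6200000 bytes)


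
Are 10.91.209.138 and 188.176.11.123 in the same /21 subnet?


Mask: 255.255.248.0
10.91.209.138 AND mask = 10.91.208.0
188.176.11.123 AND mask = 188.176.8.0
No, different subnets (10.91.208.0 vs 188.176.8.0)


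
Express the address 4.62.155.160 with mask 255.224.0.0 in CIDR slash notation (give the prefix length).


Binary: 11111111.11100000.00000000.00000000
Count leading 1s
Prefix: /11


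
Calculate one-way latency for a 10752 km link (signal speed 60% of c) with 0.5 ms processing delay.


Speed = 0.6 * 3e5 km/s = 180000 km/s
Propagation delay = 10752 / 180000 = 0.0597 s = 59.7333 ms
Processing delay = 0.5 ms
Total one-way latency = 60.2333 ms


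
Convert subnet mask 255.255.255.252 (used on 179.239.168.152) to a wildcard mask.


Subnet mask: 255.255.255.252
Wildcard = 255.255.255.255 - subnet mask
255 - 255 = 0
255 - 255 = 0
255 - 255 = 0
255 - 252 = 3
Wildcard: 0.0.0.3


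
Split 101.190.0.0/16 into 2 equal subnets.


New prefix = 16 + 1 = 17
Each subnet has 32768 addresses
  101.190.0.0/17
  101.190.128.0/17
Subnets: 101.190.0.0/17, 101.190.128.0/17


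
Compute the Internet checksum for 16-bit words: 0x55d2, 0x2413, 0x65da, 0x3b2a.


Sum all words (with carry folding):
+ 0x55d2 = 0x55d2
+ 0x2413 = 0x79e5
+ 0x65da = 0xdfbf
+ 0x3b2a = 0x1aea
One's complement: ~0x1aea
Checksum = 0xe515


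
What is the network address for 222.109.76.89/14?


IP:   11011110.01101101.01001100.01011001
Mask: 11111111.11111100.00000000.00000000
AND operation:
Net:  11011110.01101100.00000000.00000000
Network: 222.108.0.0/14
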